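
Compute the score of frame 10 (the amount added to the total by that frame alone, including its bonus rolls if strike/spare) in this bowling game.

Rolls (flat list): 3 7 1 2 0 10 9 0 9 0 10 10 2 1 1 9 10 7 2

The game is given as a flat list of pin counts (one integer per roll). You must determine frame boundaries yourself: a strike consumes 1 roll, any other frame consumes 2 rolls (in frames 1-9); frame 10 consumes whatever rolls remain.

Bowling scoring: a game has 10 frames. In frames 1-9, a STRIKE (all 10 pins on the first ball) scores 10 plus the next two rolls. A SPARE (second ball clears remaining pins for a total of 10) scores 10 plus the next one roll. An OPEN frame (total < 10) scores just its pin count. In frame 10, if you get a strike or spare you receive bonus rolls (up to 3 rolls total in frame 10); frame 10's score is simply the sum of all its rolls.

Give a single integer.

Answer: 19

Derivation:
Frame 1: SPARE (3+7=10). 10 + next roll (1) = 11. Cumulative: 11
Frame 2: OPEN (1+2=3). Cumulative: 14
Frame 3: SPARE (0+10=10). 10 + next roll (9) = 19. Cumulative: 33
Frame 4: OPEN (9+0=9). Cumulative: 42
Frame 5: OPEN (9+0=9). Cumulative: 51
Frame 6: STRIKE. 10 + next two rolls (10+2) = 22. Cumulative: 73
Frame 7: STRIKE. 10 + next two rolls (2+1) = 13. Cumulative: 86
Frame 8: OPEN (2+1=3). Cumulative: 89
Frame 9: SPARE (1+9=10). 10 + next roll (10) = 20. Cumulative: 109
Frame 10: STRIKE. Sum of all frame-10 rolls (10+7+2) = 19. Cumulative: 128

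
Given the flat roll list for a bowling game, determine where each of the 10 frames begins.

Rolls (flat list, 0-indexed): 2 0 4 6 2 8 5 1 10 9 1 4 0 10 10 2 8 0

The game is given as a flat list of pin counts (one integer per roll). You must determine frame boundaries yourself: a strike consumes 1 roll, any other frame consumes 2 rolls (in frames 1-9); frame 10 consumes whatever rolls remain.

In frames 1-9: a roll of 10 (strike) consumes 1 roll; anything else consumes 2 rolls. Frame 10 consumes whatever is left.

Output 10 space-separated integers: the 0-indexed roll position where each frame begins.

Frame 1 starts at roll index 0: rolls=2,0 (sum=2), consumes 2 rolls
Frame 2 starts at roll index 2: rolls=4,6 (sum=10), consumes 2 rolls
Frame 3 starts at roll index 4: rolls=2,8 (sum=10), consumes 2 rolls
Frame 4 starts at roll index 6: rolls=5,1 (sum=6), consumes 2 rolls
Frame 5 starts at roll index 8: roll=10 (strike), consumes 1 roll
Frame 6 starts at roll index 9: rolls=9,1 (sum=10), consumes 2 rolls
Frame 7 starts at roll index 11: rolls=4,0 (sum=4), consumes 2 rolls
Frame 8 starts at roll index 13: roll=10 (strike), consumes 1 roll
Frame 9 starts at roll index 14: roll=10 (strike), consumes 1 roll
Frame 10 starts at roll index 15: 3 remaining rolls

Answer: 0 2 4 6 8 9 11 13 14 15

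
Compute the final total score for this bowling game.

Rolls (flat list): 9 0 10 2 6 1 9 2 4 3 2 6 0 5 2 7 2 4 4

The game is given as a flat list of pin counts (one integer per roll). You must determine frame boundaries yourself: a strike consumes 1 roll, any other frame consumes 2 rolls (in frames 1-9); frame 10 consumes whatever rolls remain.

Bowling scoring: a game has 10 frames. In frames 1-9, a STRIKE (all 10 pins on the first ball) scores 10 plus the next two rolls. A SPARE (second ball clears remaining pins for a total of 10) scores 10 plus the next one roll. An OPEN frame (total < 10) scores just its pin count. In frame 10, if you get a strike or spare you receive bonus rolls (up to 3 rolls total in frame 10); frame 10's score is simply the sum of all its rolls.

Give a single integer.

Frame 1: OPEN (9+0=9). Cumulative: 9
Frame 2: STRIKE. 10 + next two rolls (2+6) = 18. Cumulative: 27
Frame 3: OPEN (2+6=8). Cumulative: 35
Frame 4: SPARE (1+9=10). 10 + next roll (2) = 12. Cumulative: 47
Frame 5: OPEN (2+4=6). Cumulative: 53
Frame 6: OPEN (3+2=5). Cumulative: 58
Frame 7: OPEN (6+0=6). Cumulative: 64
Frame 8: OPEN (5+2=7). Cumulative: 71
Frame 9: OPEN (7+2=9). Cumulative: 80
Frame 10: OPEN. Sum of all frame-10 rolls (4+4) = 8. Cumulative: 88

Answer: 88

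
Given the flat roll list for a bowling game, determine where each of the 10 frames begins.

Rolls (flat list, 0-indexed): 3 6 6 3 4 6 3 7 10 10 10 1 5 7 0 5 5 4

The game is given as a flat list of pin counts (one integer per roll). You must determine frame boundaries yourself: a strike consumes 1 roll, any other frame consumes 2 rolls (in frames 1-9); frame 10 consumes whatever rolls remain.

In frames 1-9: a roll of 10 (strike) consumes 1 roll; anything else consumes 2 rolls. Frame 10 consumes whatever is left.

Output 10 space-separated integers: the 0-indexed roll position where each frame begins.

Frame 1 starts at roll index 0: rolls=3,6 (sum=9), consumes 2 rolls
Frame 2 starts at roll index 2: rolls=6,3 (sum=9), consumes 2 rolls
Frame 3 starts at roll index 4: rolls=4,6 (sum=10), consumes 2 rolls
Frame 4 starts at roll index 6: rolls=3,7 (sum=10), consumes 2 rolls
Frame 5 starts at roll index 8: roll=10 (strike), consumes 1 roll
Frame 6 starts at roll index 9: roll=10 (strike), consumes 1 roll
Frame 7 starts at roll index 10: roll=10 (strike), consumes 1 roll
Frame 8 starts at roll index 11: rolls=1,5 (sum=6), consumes 2 rolls
Frame 9 starts at roll index 13: rolls=7,0 (sum=7), consumes 2 rolls
Frame 10 starts at roll index 15: 3 remaining rolls

Answer: 0 2 4 6 8 9 10 11 13 15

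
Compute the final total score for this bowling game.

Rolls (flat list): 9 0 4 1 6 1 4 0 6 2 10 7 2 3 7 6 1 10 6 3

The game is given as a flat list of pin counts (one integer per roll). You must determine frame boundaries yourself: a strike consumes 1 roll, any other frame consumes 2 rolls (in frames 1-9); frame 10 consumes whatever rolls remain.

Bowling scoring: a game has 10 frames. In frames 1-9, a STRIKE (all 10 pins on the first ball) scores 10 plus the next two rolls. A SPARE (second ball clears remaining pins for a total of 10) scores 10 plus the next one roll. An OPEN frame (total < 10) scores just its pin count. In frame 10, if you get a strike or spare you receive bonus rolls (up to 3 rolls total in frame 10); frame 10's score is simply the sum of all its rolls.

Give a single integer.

Frame 1: OPEN (9+0=9). Cumulative: 9
Frame 2: OPEN (4+1=5). Cumulative: 14
Frame 3: OPEN (6+1=7). Cumulative: 21
Frame 4: OPEN (4+0=4). Cumulative: 25
Frame 5: OPEN (6+2=8). Cumulative: 33
Frame 6: STRIKE. 10 + next two rolls (7+2) = 19. Cumulative: 52
Frame 7: OPEN (7+2=9). Cumulative: 61
Frame 8: SPARE (3+7=10). 10 + next roll (6) = 16. Cumulative: 77
Frame 9: OPEN (6+1=7). Cumulative: 84
Frame 10: STRIKE. Sum of all frame-10 rolls (10+6+3) = 19. Cumulative: 103

Answer: 103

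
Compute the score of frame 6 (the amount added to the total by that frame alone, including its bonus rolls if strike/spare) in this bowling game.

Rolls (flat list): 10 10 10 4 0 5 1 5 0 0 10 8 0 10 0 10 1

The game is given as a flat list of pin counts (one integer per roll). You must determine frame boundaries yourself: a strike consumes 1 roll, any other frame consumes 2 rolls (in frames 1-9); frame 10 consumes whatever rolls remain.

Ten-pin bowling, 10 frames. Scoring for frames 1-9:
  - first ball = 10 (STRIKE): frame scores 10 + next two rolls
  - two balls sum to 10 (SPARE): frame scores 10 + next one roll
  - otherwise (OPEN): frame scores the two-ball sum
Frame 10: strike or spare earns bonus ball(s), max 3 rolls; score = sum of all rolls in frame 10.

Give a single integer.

Answer: 5

Derivation:
Frame 1: STRIKE. 10 + next two rolls (10+10) = 30. Cumulative: 30
Frame 2: STRIKE. 10 + next two rolls (10+4) = 24. Cumulative: 54
Frame 3: STRIKE. 10 + next two rolls (4+0) = 14. Cumulative: 68
Frame 4: OPEN (4+0=4). Cumulative: 72
Frame 5: OPEN (5+1=6). Cumulative: 78
Frame 6: OPEN (5+0=5). Cumulative: 83
Frame 7: SPARE (0+10=10). 10 + next roll (8) = 18. Cumulative: 101
Frame 8: OPEN (8+0=8). Cumulative: 109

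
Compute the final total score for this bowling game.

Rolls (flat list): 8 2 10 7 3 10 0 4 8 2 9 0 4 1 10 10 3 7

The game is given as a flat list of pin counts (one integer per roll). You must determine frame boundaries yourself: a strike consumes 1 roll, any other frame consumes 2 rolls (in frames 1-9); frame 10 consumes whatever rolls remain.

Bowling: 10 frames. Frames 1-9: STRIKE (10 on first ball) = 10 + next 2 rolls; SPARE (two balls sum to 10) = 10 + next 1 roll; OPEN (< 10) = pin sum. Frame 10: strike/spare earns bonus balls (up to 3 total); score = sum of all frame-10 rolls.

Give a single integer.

Frame 1: SPARE (8+2=10). 10 + next roll (10) = 20. Cumulative: 20
Frame 2: STRIKE. 10 + next two rolls (7+3) = 20. Cumulative: 40
Frame 3: SPARE (7+3=10). 10 + next roll (10) = 20. Cumulative: 60
Frame 4: STRIKE. 10 + next two rolls (0+4) = 14. Cumulative: 74
Frame 5: OPEN (0+4=4). Cumulative: 78
Frame 6: SPARE (8+2=10). 10 + next roll (9) = 19. Cumulative: 97
Frame 7: OPEN (9+0=9). Cumulative: 106
Frame 8: OPEN (4+1=5). Cumulative: 111
Frame 9: STRIKE. 10 + next two rolls (10+3) = 23. Cumulative: 134
Frame 10: STRIKE. Sum of all frame-10 rolls (10+3+7) = 20. Cumulative: 154

Answer: 154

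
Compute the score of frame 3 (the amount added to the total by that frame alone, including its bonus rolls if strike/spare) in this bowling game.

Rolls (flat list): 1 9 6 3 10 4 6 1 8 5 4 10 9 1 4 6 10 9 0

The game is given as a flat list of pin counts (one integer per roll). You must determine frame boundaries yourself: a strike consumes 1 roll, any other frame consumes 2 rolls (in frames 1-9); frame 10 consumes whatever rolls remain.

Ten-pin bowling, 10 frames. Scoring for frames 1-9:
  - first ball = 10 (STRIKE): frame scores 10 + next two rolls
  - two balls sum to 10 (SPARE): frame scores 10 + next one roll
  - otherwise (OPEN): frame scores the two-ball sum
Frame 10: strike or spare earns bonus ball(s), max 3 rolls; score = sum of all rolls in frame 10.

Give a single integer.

Frame 1: SPARE (1+9=10). 10 + next roll (6) = 16. Cumulative: 16
Frame 2: OPEN (6+3=9). Cumulative: 25
Frame 3: STRIKE. 10 + next two rolls (4+6) = 20. Cumulative: 45
Frame 4: SPARE (4+6=10). 10 + next roll (1) = 11. Cumulative: 56
Frame 5: OPEN (1+8=9). Cumulative: 65

Answer: 20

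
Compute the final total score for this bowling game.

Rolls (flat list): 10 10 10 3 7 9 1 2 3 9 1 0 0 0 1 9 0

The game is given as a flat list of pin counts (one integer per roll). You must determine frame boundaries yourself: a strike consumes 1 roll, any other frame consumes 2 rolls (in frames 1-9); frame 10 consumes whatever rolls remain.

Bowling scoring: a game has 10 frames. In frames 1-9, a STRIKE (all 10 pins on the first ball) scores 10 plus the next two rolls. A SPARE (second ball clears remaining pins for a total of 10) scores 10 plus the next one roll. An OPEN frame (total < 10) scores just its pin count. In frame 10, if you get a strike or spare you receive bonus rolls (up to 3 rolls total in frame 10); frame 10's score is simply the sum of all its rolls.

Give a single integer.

Frame 1: STRIKE. 10 + next two rolls (10+10) = 30. Cumulative: 30
Frame 2: STRIKE. 10 + next two rolls (10+3) = 23. Cumulative: 53
Frame 3: STRIKE. 10 + next two rolls (3+7) = 20. Cumulative: 73
Frame 4: SPARE (3+7=10). 10 + next roll (9) = 19. Cumulative: 92
Frame 5: SPARE (9+1=10). 10 + next roll (2) = 12. Cumulative: 104
Frame 6: OPEN (2+3=5). Cumulative: 109
Frame 7: SPARE (9+1=10). 10 + next roll (0) = 10. Cumulative: 119
Frame 8: OPEN (0+0=0). Cumulative: 119
Frame 9: OPEN (0+1=1). Cumulative: 120
Frame 10: OPEN. Sum of all frame-10 rolls (9+0) = 9. Cumulative: 129

Answer: 129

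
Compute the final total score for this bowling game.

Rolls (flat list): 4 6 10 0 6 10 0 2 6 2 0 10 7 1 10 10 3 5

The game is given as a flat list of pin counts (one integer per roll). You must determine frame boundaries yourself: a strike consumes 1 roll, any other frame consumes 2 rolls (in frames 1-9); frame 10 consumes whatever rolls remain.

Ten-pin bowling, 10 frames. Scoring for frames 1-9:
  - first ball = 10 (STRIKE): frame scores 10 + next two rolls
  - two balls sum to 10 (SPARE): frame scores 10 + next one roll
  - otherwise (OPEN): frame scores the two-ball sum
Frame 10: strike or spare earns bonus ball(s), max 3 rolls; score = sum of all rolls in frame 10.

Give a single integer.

Answer: 130

Derivation:
Frame 1: SPARE (4+6=10). 10 + next roll (10) = 20. Cumulative: 20
Frame 2: STRIKE. 10 + next two rolls (0+6) = 16. Cumulative: 36
Frame 3: OPEN (0+6=6). Cumulative: 42
Frame 4: STRIKE. 10 + next two rolls (0+2) = 12. Cumulative: 54
Frame 5: OPEN (0+2=2). Cumulative: 56
Frame 6: OPEN (6+2=8). Cumulative: 64
Frame 7: SPARE (0+10=10). 10 + next roll (7) = 17. Cumulative: 81
Frame 8: OPEN (7+1=8). Cumulative: 89
Frame 9: STRIKE. 10 + next two rolls (10+3) = 23. Cumulative: 112
Frame 10: STRIKE. Sum of all frame-10 rolls (10+3+5) = 18. Cumulative: 130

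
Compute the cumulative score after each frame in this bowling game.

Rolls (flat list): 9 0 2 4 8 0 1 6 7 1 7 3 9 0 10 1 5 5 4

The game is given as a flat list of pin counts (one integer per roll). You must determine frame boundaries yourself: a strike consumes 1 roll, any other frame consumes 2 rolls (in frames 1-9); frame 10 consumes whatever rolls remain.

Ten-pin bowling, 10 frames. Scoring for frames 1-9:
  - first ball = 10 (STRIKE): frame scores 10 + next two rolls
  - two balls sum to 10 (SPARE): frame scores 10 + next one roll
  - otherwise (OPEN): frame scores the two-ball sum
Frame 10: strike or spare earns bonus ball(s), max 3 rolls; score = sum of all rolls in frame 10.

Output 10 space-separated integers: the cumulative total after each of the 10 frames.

Frame 1: OPEN (9+0=9). Cumulative: 9
Frame 2: OPEN (2+4=6). Cumulative: 15
Frame 3: OPEN (8+0=8). Cumulative: 23
Frame 4: OPEN (1+6=7). Cumulative: 30
Frame 5: OPEN (7+1=8). Cumulative: 38
Frame 6: SPARE (7+3=10). 10 + next roll (9) = 19. Cumulative: 57
Frame 7: OPEN (9+0=9). Cumulative: 66
Frame 8: STRIKE. 10 + next two rolls (1+5) = 16. Cumulative: 82
Frame 9: OPEN (1+5=6). Cumulative: 88
Frame 10: OPEN. Sum of all frame-10 rolls (5+4) = 9. Cumulative: 97

Answer: 9 15 23 30 38 57 66 82 88 97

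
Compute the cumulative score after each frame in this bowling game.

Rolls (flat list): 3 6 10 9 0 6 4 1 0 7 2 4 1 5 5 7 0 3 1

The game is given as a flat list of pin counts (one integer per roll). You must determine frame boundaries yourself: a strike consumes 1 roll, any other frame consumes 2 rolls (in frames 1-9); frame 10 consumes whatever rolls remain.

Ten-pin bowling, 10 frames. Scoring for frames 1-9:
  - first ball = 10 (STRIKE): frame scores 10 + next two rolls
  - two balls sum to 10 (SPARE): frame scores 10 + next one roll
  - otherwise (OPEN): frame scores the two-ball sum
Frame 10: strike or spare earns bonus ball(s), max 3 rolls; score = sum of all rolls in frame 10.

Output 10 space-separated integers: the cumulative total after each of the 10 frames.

Answer: 9 28 37 48 49 58 63 80 87 91

Derivation:
Frame 1: OPEN (3+6=9). Cumulative: 9
Frame 2: STRIKE. 10 + next two rolls (9+0) = 19. Cumulative: 28
Frame 3: OPEN (9+0=9). Cumulative: 37
Frame 4: SPARE (6+4=10). 10 + next roll (1) = 11. Cumulative: 48
Frame 5: OPEN (1+0=1). Cumulative: 49
Frame 6: OPEN (7+2=9). Cumulative: 58
Frame 7: OPEN (4+1=5). Cumulative: 63
Frame 8: SPARE (5+5=10). 10 + next roll (7) = 17. Cumulative: 80
Frame 9: OPEN (7+0=7). Cumulative: 87
Frame 10: OPEN. Sum of all frame-10 rolls (3+1) = 4. Cumulative: 91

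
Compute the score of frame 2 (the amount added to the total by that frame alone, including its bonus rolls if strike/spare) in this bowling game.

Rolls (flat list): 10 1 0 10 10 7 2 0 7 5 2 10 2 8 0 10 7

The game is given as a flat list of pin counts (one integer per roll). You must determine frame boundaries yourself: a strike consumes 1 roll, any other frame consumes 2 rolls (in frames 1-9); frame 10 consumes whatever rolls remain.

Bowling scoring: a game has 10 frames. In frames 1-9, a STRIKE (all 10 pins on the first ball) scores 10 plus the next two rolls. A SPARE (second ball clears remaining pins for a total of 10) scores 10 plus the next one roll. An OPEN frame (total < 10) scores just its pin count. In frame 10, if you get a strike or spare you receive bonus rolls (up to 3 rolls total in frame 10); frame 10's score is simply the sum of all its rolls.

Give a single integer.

Answer: 1

Derivation:
Frame 1: STRIKE. 10 + next two rolls (1+0) = 11. Cumulative: 11
Frame 2: OPEN (1+0=1). Cumulative: 12
Frame 3: STRIKE. 10 + next two rolls (10+7) = 27. Cumulative: 39
Frame 4: STRIKE. 10 + next two rolls (7+2) = 19. Cumulative: 58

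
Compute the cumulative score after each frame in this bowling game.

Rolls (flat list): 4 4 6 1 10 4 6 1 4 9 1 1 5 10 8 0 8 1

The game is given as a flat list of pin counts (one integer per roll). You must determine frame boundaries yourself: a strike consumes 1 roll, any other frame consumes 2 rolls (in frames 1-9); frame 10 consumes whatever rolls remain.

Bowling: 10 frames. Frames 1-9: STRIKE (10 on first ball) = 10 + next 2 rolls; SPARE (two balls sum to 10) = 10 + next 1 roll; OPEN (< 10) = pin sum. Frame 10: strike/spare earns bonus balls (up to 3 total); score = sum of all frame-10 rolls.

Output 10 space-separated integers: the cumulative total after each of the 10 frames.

Answer: 8 15 35 46 51 62 68 86 94 103

Derivation:
Frame 1: OPEN (4+4=8). Cumulative: 8
Frame 2: OPEN (6+1=7). Cumulative: 15
Frame 3: STRIKE. 10 + next two rolls (4+6) = 20. Cumulative: 35
Frame 4: SPARE (4+6=10). 10 + next roll (1) = 11. Cumulative: 46
Frame 5: OPEN (1+4=5). Cumulative: 51
Frame 6: SPARE (9+1=10). 10 + next roll (1) = 11. Cumulative: 62
Frame 7: OPEN (1+5=6). Cumulative: 68
Frame 8: STRIKE. 10 + next two rolls (8+0) = 18. Cumulative: 86
Frame 9: OPEN (8+0=8). Cumulative: 94
Frame 10: OPEN. Sum of all frame-10 rolls (8+1) = 9. Cumulative: 103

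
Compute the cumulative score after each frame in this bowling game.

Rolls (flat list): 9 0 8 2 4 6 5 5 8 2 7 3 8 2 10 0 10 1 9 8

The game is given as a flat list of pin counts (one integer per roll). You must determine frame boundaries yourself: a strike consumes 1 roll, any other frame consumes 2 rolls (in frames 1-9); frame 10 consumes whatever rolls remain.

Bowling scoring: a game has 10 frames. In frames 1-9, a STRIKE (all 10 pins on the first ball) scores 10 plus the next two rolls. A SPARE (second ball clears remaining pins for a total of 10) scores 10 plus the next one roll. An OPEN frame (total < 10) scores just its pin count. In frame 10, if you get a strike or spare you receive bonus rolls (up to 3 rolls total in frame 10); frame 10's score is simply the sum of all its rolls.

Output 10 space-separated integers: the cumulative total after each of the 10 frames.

Answer: 9 23 38 56 73 91 111 131 142 160

Derivation:
Frame 1: OPEN (9+0=9). Cumulative: 9
Frame 2: SPARE (8+2=10). 10 + next roll (4) = 14. Cumulative: 23
Frame 3: SPARE (4+6=10). 10 + next roll (5) = 15. Cumulative: 38
Frame 4: SPARE (5+5=10). 10 + next roll (8) = 18. Cumulative: 56
Frame 5: SPARE (8+2=10). 10 + next roll (7) = 17. Cumulative: 73
Frame 6: SPARE (7+3=10). 10 + next roll (8) = 18. Cumulative: 91
Frame 7: SPARE (8+2=10). 10 + next roll (10) = 20. Cumulative: 111
Frame 8: STRIKE. 10 + next two rolls (0+10) = 20. Cumulative: 131
Frame 9: SPARE (0+10=10). 10 + next roll (1) = 11. Cumulative: 142
Frame 10: SPARE. Sum of all frame-10 rolls (1+9+8) = 18. Cumulative: 160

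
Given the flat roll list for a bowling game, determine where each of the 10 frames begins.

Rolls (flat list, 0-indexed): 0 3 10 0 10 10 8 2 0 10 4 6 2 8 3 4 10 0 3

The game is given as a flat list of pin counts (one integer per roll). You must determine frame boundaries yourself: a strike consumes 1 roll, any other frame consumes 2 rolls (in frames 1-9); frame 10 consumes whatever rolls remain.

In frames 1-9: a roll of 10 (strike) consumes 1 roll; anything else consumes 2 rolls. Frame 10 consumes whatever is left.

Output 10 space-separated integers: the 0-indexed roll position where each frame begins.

Answer: 0 2 3 5 6 8 10 12 14 16

Derivation:
Frame 1 starts at roll index 0: rolls=0,3 (sum=3), consumes 2 rolls
Frame 2 starts at roll index 2: roll=10 (strike), consumes 1 roll
Frame 3 starts at roll index 3: rolls=0,10 (sum=10), consumes 2 rolls
Frame 4 starts at roll index 5: roll=10 (strike), consumes 1 roll
Frame 5 starts at roll index 6: rolls=8,2 (sum=10), consumes 2 rolls
Frame 6 starts at roll index 8: rolls=0,10 (sum=10), consumes 2 rolls
Frame 7 starts at roll index 10: rolls=4,6 (sum=10), consumes 2 rolls
Frame 8 starts at roll index 12: rolls=2,8 (sum=10), consumes 2 rolls
Frame 9 starts at roll index 14: rolls=3,4 (sum=7), consumes 2 rolls
Frame 10 starts at roll index 16: 3 remaining rolls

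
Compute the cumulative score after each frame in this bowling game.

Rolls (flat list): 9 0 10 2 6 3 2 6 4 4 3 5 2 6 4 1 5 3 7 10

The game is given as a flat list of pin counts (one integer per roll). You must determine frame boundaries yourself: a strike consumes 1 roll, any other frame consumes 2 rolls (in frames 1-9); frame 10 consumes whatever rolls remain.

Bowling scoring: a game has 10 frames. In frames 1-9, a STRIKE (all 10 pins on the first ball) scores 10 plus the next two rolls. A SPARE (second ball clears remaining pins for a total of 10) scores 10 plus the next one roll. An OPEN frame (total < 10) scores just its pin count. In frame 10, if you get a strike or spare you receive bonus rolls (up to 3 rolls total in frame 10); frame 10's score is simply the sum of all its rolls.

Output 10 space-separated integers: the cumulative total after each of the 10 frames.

Frame 1: OPEN (9+0=9). Cumulative: 9
Frame 2: STRIKE. 10 + next two rolls (2+6) = 18. Cumulative: 27
Frame 3: OPEN (2+6=8). Cumulative: 35
Frame 4: OPEN (3+2=5). Cumulative: 40
Frame 5: SPARE (6+4=10). 10 + next roll (4) = 14. Cumulative: 54
Frame 6: OPEN (4+3=7). Cumulative: 61
Frame 7: OPEN (5+2=7). Cumulative: 68
Frame 8: SPARE (6+4=10). 10 + next roll (1) = 11. Cumulative: 79
Frame 9: OPEN (1+5=6). Cumulative: 85
Frame 10: SPARE. Sum of all frame-10 rolls (3+7+10) = 20. Cumulative: 105

Answer: 9 27 35 40 54 61 68 79 85 105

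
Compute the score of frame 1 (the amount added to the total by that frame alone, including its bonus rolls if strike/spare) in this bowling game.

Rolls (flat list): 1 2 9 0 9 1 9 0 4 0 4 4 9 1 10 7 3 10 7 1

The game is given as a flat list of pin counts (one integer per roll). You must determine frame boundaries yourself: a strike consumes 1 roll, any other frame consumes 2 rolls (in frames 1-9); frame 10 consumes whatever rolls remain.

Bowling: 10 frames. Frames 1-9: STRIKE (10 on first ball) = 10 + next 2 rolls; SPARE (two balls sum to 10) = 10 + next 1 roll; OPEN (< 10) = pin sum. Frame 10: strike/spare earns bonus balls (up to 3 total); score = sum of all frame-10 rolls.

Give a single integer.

Answer: 3

Derivation:
Frame 1: OPEN (1+2=3). Cumulative: 3
Frame 2: OPEN (9+0=9). Cumulative: 12
Frame 3: SPARE (9+1=10). 10 + next roll (9) = 19. Cumulative: 31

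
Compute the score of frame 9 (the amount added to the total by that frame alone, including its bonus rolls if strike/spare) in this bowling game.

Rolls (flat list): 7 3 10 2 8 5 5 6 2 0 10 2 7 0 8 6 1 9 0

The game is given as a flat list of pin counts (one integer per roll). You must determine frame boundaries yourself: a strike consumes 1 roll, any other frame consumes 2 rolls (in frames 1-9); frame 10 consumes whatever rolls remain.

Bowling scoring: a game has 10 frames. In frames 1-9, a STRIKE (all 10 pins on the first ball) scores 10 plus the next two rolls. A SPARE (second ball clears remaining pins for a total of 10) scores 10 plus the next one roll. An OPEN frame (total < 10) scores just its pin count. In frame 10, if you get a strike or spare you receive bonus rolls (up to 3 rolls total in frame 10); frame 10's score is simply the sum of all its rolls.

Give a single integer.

Answer: 7

Derivation:
Frame 1: SPARE (7+3=10). 10 + next roll (10) = 20. Cumulative: 20
Frame 2: STRIKE. 10 + next two rolls (2+8) = 20. Cumulative: 40
Frame 3: SPARE (2+8=10). 10 + next roll (5) = 15. Cumulative: 55
Frame 4: SPARE (5+5=10). 10 + next roll (6) = 16. Cumulative: 71
Frame 5: OPEN (6+2=8). Cumulative: 79
Frame 6: SPARE (0+10=10). 10 + next roll (2) = 12. Cumulative: 91
Frame 7: OPEN (2+7=9). Cumulative: 100
Frame 8: OPEN (0+8=8). Cumulative: 108
Frame 9: OPEN (6+1=7). Cumulative: 115
Frame 10: OPEN. Sum of all frame-10 rolls (9+0) = 9. Cumulative: 124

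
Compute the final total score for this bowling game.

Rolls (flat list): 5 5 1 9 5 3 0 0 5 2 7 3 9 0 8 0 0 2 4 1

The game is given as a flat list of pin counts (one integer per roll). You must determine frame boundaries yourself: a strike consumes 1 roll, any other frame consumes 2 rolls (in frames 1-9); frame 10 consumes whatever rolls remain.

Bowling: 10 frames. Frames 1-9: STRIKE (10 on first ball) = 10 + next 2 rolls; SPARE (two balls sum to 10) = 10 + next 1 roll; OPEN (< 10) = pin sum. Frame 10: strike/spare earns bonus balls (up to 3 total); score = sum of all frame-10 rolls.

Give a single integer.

Frame 1: SPARE (5+5=10). 10 + next roll (1) = 11. Cumulative: 11
Frame 2: SPARE (1+9=10). 10 + next roll (5) = 15. Cumulative: 26
Frame 3: OPEN (5+3=8). Cumulative: 34
Frame 4: OPEN (0+0=0). Cumulative: 34
Frame 5: OPEN (5+2=7). Cumulative: 41
Frame 6: SPARE (7+3=10). 10 + next roll (9) = 19. Cumulative: 60
Frame 7: OPEN (9+0=9). Cumulative: 69
Frame 8: OPEN (8+0=8). Cumulative: 77
Frame 9: OPEN (0+2=2). Cumulative: 79
Frame 10: OPEN. Sum of all frame-10 rolls (4+1) = 5. Cumulative: 84

Answer: 84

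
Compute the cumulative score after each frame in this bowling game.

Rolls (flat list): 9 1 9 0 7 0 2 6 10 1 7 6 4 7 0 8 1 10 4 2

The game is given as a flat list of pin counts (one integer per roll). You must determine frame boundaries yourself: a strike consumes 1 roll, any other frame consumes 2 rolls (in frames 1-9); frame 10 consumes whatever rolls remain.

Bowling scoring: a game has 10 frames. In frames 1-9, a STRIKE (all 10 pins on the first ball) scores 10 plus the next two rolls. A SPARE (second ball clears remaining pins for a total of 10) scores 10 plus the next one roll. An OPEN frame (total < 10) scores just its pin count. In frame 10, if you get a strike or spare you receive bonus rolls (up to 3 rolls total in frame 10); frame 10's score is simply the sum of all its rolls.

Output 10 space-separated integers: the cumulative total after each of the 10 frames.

Frame 1: SPARE (9+1=10). 10 + next roll (9) = 19. Cumulative: 19
Frame 2: OPEN (9+0=9). Cumulative: 28
Frame 3: OPEN (7+0=7). Cumulative: 35
Frame 4: OPEN (2+6=8). Cumulative: 43
Frame 5: STRIKE. 10 + next two rolls (1+7) = 18. Cumulative: 61
Frame 6: OPEN (1+7=8). Cumulative: 69
Frame 7: SPARE (6+4=10). 10 + next roll (7) = 17. Cumulative: 86
Frame 8: OPEN (7+0=7). Cumulative: 93
Frame 9: OPEN (8+1=9). Cumulative: 102
Frame 10: STRIKE. Sum of all frame-10 rolls (10+4+2) = 16. Cumulative: 118

Answer: 19 28 35 43 61 69 86 93 102 118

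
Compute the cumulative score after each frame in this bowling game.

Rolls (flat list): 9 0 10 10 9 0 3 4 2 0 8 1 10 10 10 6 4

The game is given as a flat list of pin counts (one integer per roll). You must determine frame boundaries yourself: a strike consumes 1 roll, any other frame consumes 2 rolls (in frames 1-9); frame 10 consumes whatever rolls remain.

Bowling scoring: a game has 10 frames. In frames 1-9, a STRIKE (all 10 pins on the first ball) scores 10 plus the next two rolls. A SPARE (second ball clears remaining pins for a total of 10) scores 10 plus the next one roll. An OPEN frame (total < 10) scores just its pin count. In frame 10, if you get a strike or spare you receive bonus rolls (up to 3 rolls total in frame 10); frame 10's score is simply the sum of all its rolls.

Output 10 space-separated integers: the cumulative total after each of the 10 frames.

Answer: 9 38 57 66 73 75 84 114 140 160

Derivation:
Frame 1: OPEN (9+0=9). Cumulative: 9
Frame 2: STRIKE. 10 + next two rolls (10+9) = 29. Cumulative: 38
Frame 3: STRIKE. 10 + next two rolls (9+0) = 19. Cumulative: 57
Frame 4: OPEN (9+0=9). Cumulative: 66
Frame 5: OPEN (3+4=7). Cumulative: 73
Frame 6: OPEN (2+0=2). Cumulative: 75
Frame 7: OPEN (8+1=9). Cumulative: 84
Frame 8: STRIKE. 10 + next two rolls (10+10) = 30. Cumulative: 114
Frame 9: STRIKE. 10 + next two rolls (10+6) = 26. Cumulative: 140
Frame 10: STRIKE. Sum of all frame-10 rolls (10+6+4) = 20. Cumulative: 160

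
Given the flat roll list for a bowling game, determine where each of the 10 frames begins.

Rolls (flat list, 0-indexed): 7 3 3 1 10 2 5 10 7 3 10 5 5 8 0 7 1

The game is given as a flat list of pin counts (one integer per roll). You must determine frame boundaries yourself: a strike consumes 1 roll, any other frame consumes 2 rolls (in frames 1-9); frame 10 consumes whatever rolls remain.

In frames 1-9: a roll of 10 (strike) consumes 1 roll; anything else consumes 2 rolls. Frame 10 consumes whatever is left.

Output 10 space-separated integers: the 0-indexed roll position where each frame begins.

Frame 1 starts at roll index 0: rolls=7,3 (sum=10), consumes 2 rolls
Frame 2 starts at roll index 2: rolls=3,1 (sum=4), consumes 2 rolls
Frame 3 starts at roll index 4: roll=10 (strike), consumes 1 roll
Frame 4 starts at roll index 5: rolls=2,5 (sum=7), consumes 2 rolls
Frame 5 starts at roll index 7: roll=10 (strike), consumes 1 roll
Frame 6 starts at roll index 8: rolls=7,3 (sum=10), consumes 2 rolls
Frame 7 starts at roll index 10: roll=10 (strike), consumes 1 roll
Frame 8 starts at roll index 11: rolls=5,5 (sum=10), consumes 2 rolls
Frame 9 starts at roll index 13: rolls=8,0 (sum=8), consumes 2 rolls
Frame 10 starts at roll index 15: 2 remaining rolls

Answer: 0 2 4 5 7 8 10 11 13 15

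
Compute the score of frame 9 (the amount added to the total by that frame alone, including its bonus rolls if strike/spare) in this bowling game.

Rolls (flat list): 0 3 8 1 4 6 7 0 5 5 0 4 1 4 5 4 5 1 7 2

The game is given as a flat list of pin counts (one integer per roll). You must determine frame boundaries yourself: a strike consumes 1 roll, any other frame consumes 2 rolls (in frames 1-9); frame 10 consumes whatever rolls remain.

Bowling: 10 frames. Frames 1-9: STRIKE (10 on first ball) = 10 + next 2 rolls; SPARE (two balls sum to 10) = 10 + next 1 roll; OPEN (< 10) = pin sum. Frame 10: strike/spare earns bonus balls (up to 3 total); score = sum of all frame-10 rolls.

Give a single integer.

Answer: 6

Derivation:
Frame 1: OPEN (0+3=3). Cumulative: 3
Frame 2: OPEN (8+1=9). Cumulative: 12
Frame 3: SPARE (4+6=10). 10 + next roll (7) = 17. Cumulative: 29
Frame 4: OPEN (7+0=7). Cumulative: 36
Frame 5: SPARE (5+5=10). 10 + next roll (0) = 10. Cumulative: 46
Frame 6: OPEN (0+4=4). Cumulative: 50
Frame 7: OPEN (1+4=5). Cumulative: 55
Frame 8: OPEN (5+4=9). Cumulative: 64
Frame 9: OPEN (5+1=6). Cumulative: 70
Frame 10: OPEN. Sum of all frame-10 rolls (7+2) = 9. Cumulative: 79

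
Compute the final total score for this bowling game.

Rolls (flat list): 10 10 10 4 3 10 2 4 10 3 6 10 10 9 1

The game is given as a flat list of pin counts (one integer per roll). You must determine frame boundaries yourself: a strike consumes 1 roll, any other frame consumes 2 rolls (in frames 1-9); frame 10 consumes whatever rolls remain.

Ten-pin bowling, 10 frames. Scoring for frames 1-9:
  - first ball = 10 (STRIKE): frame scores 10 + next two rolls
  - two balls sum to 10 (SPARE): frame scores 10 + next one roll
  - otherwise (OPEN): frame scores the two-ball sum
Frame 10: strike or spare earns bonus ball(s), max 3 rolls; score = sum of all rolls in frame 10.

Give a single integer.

Answer: 177

Derivation:
Frame 1: STRIKE. 10 + next two rolls (10+10) = 30. Cumulative: 30
Frame 2: STRIKE. 10 + next two rolls (10+4) = 24. Cumulative: 54
Frame 3: STRIKE. 10 + next two rolls (4+3) = 17. Cumulative: 71
Frame 4: OPEN (4+3=7). Cumulative: 78
Frame 5: STRIKE. 10 + next two rolls (2+4) = 16. Cumulative: 94
Frame 6: OPEN (2+4=6). Cumulative: 100
Frame 7: STRIKE. 10 + next two rolls (3+6) = 19. Cumulative: 119
Frame 8: OPEN (3+6=9). Cumulative: 128
Frame 9: STRIKE. 10 + next two rolls (10+9) = 29. Cumulative: 157
Frame 10: STRIKE. Sum of all frame-10 rolls (10+9+1) = 20. Cumulative: 177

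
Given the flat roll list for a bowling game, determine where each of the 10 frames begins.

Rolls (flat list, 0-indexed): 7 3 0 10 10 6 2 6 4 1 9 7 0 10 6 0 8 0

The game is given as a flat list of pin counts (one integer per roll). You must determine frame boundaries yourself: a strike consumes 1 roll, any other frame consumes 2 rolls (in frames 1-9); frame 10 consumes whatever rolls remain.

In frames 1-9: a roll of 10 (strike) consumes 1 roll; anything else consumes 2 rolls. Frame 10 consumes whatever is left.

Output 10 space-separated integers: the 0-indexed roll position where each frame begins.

Frame 1 starts at roll index 0: rolls=7,3 (sum=10), consumes 2 rolls
Frame 2 starts at roll index 2: rolls=0,10 (sum=10), consumes 2 rolls
Frame 3 starts at roll index 4: roll=10 (strike), consumes 1 roll
Frame 4 starts at roll index 5: rolls=6,2 (sum=8), consumes 2 rolls
Frame 5 starts at roll index 7: rolls=6,4 (sum=10), consumes 2 rolls
Frame 6 starts at roll index 9: rolls=1,9 (sum=10), consumes 2 rolls
Frame 7 starts at roll index 11: rolls=7,0 (sum=7), consumes 2 rolls
Frame 8 starts at roll index 13: roll=10 (strike), consumes 1 roll
Frame 9 starts at roll index 14: rolls=6,0 (sum=6), consumes 2 rolls
Frame 10 starts at roll index 16: 2 remaining rolls

Answer: 0 2 4 5 7 9 11 13 14 16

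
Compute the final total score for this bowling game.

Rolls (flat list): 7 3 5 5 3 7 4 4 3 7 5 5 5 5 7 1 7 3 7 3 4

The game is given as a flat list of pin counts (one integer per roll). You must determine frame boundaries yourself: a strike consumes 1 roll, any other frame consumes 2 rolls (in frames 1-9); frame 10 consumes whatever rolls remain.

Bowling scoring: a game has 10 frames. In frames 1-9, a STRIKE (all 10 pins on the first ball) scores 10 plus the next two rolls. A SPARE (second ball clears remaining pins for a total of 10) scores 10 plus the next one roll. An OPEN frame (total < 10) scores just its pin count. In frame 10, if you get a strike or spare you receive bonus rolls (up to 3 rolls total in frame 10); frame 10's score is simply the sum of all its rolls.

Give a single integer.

Answer: 136

Derivation:
Frame 1: SPARE (7+3=10). 10 + next roll (5) = 15. Cumulative: 15
Frame 2: SPARE (5+5=10). 10 + next roll (3) = 13. Cumulative: 28
Frame 3: SPARE (3+7=10). 10 + next roll (4) = 14. Cumulative: 42
Frame 4: OPEN (4+4=8). Cumulative: 50
Frame 5: SPARE (3+7=10). 10 + next roll (5) = 15. Cumulative: 65
Frame 6: SPARE (5+5=10). 10 + next roll (5) = 15. Cumulative: 80
Frame 7: SPARE (5+5=10). 10 + next roll (7) = 17. Cumulative: 97
Frame 8: OPEN (7+1=8). Cumulative: 105
Frame 9: SPARE (7+3=10). 10 + next roll (7) = 17. Cumulative: 122
Frame 10: SPARE. Sum of all frame-10 rolls (7+3+4) = 14. Cumulative: 136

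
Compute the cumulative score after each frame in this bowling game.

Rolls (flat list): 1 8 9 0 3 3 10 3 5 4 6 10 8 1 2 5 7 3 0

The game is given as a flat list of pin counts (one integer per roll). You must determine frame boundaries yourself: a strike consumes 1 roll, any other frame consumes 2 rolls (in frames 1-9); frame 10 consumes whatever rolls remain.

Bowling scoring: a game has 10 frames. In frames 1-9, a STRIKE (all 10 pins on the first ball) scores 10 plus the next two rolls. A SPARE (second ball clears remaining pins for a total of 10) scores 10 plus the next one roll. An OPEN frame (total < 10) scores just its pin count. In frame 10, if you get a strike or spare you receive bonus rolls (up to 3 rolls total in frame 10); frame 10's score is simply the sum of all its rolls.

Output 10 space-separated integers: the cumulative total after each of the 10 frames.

Frame 1: OPEN (1+8=9). Cumulative: 9
Frame 2: OPEN (9+0=9). Cumulative: 18
Frame 3: OPEN (3+3=6). Cumulative: 24
Frame 4: STRIKE. 10 + next two rolls (3+5) = 18. Cumulative: 42
Frame 5: OPEN (3+5=8). Cumulative: 50
Frame 6: SPARE (4+6=10). 10 + next roll (10) = 20. Cumulative: 70
Frame 7: STRIKE. 10 + next two rolls (8+1) = 19. Cumulative: 89
Frame 8: OPEN (8+1=9). Cumulative: 98
Frame 9: OPEN (2+5=7). Cumulative: 105
Frame 10: SPARE. Sum of all frame-10 rolls (7+3+0) = 10. Cumulative: 115

Answer: 9 18 24 42 50 70 89 98 105 115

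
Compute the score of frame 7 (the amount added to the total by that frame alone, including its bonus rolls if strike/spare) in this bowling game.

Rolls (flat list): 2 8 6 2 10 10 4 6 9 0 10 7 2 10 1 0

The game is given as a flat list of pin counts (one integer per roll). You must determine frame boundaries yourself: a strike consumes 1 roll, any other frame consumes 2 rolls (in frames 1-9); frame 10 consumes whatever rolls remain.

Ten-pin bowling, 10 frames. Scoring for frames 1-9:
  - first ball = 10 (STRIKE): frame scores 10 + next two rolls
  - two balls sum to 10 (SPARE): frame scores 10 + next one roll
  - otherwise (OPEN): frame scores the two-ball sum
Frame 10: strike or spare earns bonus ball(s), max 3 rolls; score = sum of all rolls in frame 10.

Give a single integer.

Frame 1: SPARE (2+8=10). 10 + next roll (6) = 16. Cumulative: 16
Frame 2: OPEN (6+2=8). Cumulative: 24
Frame 3: STRIKE. 10 + next two rolls (10+4) = 24. Cumulative: 48
Frame 4: STRIKE. 10 + next two rolls (4+6) = 20. Cumulative: 68
Frame 5: SPARE (4+6=10). 10 + next roll (9) = 19. Cumulative: 87
Frame 6: OPEN (9+0=9). Cumulative: 96
Frame 7: STRIKE. 10 + next two rolls (7+2) = 19. Cumulative: 115
Frame 8: OPEN (7+2=9). Cumulative: 124
Frame 9: STRIKE. 10 + next two rolls (1+0) = 11. Cumulative: 135

Answer: 19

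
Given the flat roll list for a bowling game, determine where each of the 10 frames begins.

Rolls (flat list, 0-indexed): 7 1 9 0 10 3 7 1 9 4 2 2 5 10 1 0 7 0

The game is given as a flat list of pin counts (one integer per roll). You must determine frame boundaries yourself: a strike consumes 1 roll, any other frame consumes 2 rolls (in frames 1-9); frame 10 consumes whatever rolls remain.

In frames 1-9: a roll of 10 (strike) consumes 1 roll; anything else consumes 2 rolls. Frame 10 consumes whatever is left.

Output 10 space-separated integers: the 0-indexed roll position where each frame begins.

Frame 1 starts at roll index 0: rolls=7,1 (sum=8), consumes 2 rolls
Frame 2 starts at roll index 2: rolls=9,0 (sum=9), consumes 2 rolls
Frame 3 starts at roll index 4: roll=10 (strike), consumes 1 roll
Frame 4 starts at roll index 5: rolls=3,7 (sum=10), consumes 2 rolls
Frame 5 starts at roll index 7: rolls=1,9 (sum=10), consumes 2 rolls
Frame 6 starts at roll index 9: rolls=4,2 (sum=6), consumes 2 rolls
Frame 7 starts at roll index 11: rolls=2,5 (sum=7), consumes 2 rolls
Frame 8 starts at roll index 13: roll=10 (strike), consumes 1 roll
Frame 9 starts at roll index 14: rolls=1,0 (sum=1), consumes 2 rolls
Frame 10 starts at roll index 16: 2 remaining rolls

Answer: 0 2 4 5 7 9 11 13 14 16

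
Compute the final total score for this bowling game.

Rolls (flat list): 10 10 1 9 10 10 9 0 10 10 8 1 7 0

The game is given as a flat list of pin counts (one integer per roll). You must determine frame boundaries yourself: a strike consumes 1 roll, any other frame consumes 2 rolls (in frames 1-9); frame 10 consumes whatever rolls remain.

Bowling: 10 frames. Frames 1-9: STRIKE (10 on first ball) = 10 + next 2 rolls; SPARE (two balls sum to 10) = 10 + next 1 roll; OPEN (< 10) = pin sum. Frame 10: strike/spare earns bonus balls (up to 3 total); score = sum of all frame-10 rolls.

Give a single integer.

Answer: 181

Derivation:
Frame 1: STRIKE. 10 + next two rolls (10+1) = 21. Cumulative: 21
Frame 2: STRIKE. 10 + next two rolls (1+9) = 20. Cumulative: 41
Frame 3: SPARE (1+9=10). 10 + next roll (10) = 20. Cumulative: 61
Frame 4: STRIKE. 10 + next two rolls (10+9) = 29. Cumulative: 90
Frame 5: STRIKE. 10 + next two rolls (9+0) = 19. Cumulative: 109
Frame 6: OPEN (9+0=9). Cumulative: 118
Frame 7: STRIKE. 10 + next two rolls (10+8) = 28. Cumulative: 146
Frame 8: STRIKE. 10 + next two rolls (8+1) = 19. Cumulative: 165
Frame 9: OPEN (8+1=9). Cumulative: 174
Frame 10: OPEN. Sum of all frame-10 rolls (7+0) = 7. Cumulative: 181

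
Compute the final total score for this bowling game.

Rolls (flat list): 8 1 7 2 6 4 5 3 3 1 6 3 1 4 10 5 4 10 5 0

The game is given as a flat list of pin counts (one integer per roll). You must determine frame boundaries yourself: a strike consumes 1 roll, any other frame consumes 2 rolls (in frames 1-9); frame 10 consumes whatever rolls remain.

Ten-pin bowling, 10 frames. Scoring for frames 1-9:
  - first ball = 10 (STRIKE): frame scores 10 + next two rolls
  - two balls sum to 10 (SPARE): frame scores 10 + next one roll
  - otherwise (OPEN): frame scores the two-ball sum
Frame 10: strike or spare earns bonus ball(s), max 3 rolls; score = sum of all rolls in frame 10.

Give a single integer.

Frame 1: OPEN (8+1=9). Cumulative: 9
Frame 2: OPEN (7+2=9). Cumulative: 18
Frame 3: SPARE (6+4=10). 10 + next roll (5) = 15. Cumulative: 33
Frame 4: OPEN (5+3=8). Cumulative: 41
Frame 5: OPEN (3+1=4). Cumulative: 45
Frame 6: OPEN (6+3=9). Cumulative: 54
Frame 7: OPEN (1+4=5). Cumulative: 59
Frame 8: STRIKE. 10 + next two rolls (5+4) = 19. Cumulative: 78
Frame 9: OPEN (5+4=9). Cumulative: 87
Frame 10: STRIKE. Sum of all frame-10 rolls (10+5+0) = 15. Cumulative: 102

Answer: 102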